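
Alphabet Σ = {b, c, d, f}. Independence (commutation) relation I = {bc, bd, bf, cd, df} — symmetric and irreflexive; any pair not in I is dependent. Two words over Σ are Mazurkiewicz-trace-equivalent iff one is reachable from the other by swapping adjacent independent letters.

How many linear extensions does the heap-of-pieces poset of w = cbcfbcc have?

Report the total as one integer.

0(c) covers ∅
1(b) covers ∅
2(c) covers 0:c
3(f) covers 2:c
4(b) covers 1:b
5(c) covers 3:f
6(c) covers 5:c
floor of heap: 0:c, 1:b
completions by unplaced set U, small U first (add the entries for U minus each lowest piece of U):
  |U|=1: {4}:1  {6}:1
  |U|=2: {1,4}:1  {4,6}:2  {5,6}:1
  |U|=3: {1,4,6}:3  {3,5,6}:1  {4,5,6}:3
  |U|=4: {1,4,5,6}:6  {2,3,5,6}:1  {3,4,5,6}:4
  |U|=5: {0,2,3,5,6}:1  {1,3,4,5,6}:10  {2,3,4,5,6}:5
  start at 0(c): 15
  start at 1(b): 6
sum over floor = 21

21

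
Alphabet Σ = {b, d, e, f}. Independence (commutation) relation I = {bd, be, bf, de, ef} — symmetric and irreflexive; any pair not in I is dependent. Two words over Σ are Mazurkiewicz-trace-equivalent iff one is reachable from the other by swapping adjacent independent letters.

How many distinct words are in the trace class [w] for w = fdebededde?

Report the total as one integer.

1260

#0=f has no predecessor
#1=d depends on [0:f]
#2=e has no predecessor
#3=b has no predecessor
#4=e depends on [2:e]
#5=d depends on [1:d]
#6=e depends on [4:e]
#7=d depends on [5:d]
#8=d depends on [7:d]
#9=e depends on [6:e]
sources: [0:f, 2:e, 3:b]
N(rest) = Σ N(rest − s) over sources s of rest; N(one piece) = 1:
  size 1 → [3]=1  [8]=1  [9]=1
  size 2 → [3,8]=2  [3,9]=2  [6,9]=1  [7,8]=1  [8,9]=2
  size 3 → [3,6,9]=3  [3,7,8]=3  [3,8,9]=6  [4,6,9]=1  [5,7,8]=1  [6,8,9]=3  [7,8,9]=3
  size 4 → [1,5,7,8]=1  [2,4,6,9]=1  [3,4,6,9]=4  [3,5,7,8]=4  [3,6,8,9]=12  [3,7,8,9]=12  [4,6,8,9]=4  [5,7,8,9]=4  [6,7,8,9]=6
  size 5 → [0,1,5,7,8]=1  [1,3,5,7,8]=5  [1,5,7,8,9]=5  [2,3,4,6,9]=5  [2,4,6,8,9]=5  [3,4,6,8,9]=20  [3,5,7,8,9]=20  [3,6,7,8,9]=30  [4,6,7,8,9]=10  [5,6,7,8,9]=10
  size 6 → [0,1,3,5,7,8]=6  [0,1,5,7,8,9]=6  [1,3,5,7,8,9]=30  [1,5,6,7,8,9]=15  [2,3,4,6,8,9]=30  [2,4,6,7,8,9]=15  [3,4,6,7,8,9]=60  [3,5,6,7,8,9]=60  [4,5,6,7,8,9]=20
  size 7 → [0,1,3,5,7,8,9]=42  [0,1,5,6,7,8,9]=21  [1,3,5,6,7,8,9]=105  [1,4,5,6,7,8,9]=35  [2,3,4,6,7,8,9]=105  [2,4,5,6,7,8,9]=35  [3,4,5,6,7,8,9]=140
  size 8 → [0,1,3,5,6,7,8,9]=168  [0,1,4,5,6,7,8,9]=56  [1,2,4,5,6,7,8,9]=70  [1,3,4,5,6,7,8,9]=280  [2,3,4,5,6,7,8,9]=280
  first=0(f) contributes 630
  first=2(e) contributes 504
  first=3(b) contributes 126
|[w]| = 1260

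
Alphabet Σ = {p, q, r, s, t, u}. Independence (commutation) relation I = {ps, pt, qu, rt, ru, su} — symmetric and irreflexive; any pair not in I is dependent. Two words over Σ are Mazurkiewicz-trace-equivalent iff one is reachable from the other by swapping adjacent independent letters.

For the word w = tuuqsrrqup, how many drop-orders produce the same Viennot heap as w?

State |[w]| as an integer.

56

0(t) covers ∅
1(u) covers 0:t
2(u) covers 1:u
3(q) covers 0:t
4(s) covers 3:q
5(r) covers 4:s
6(r) covers 5:r
7(q) covers 6:r
8(u) covers 2:u
9(p) covers 7:q, 8:u
floor of heap: 0:t
completions by unplaced set U, small U first (add the entries for U minus each lowest piece of U):
  |U|=1: {9}:1
  |U|=2: {7,9}:1  {8,9}:1
  |U|=3: {2,8,9}:1  {6,7,9}:1  {7,8,9}:2
  |U|=4: {1,2,8,9}:1  {2,7,8,9}:3  {5,6,7,9}:1  {6,7,8,9}:3
  |U|=5: {1,2,7,8,9}:4  {2,6,7,8,9}:6  {4,5,6,7,9}:1  {5,6,7,8,9}:4
  |U|=6: {1,2,6,7,8,9}:10  {2,5,6,7,8,9}:10  {3,4,5,6,7,9}:1  {4,5,6,7,8,9}:5
  |U|=7: {1,2,5,6,7,8,9}:20  {2,4,5,6,7,8,9}:15  {3,4,5,6,7,8,9}:6
  |U|=8: {1,2,4,5,6,7,8,9}:35  {2,3,4,5,6,7,8,9}:21
  start at 0(t): 56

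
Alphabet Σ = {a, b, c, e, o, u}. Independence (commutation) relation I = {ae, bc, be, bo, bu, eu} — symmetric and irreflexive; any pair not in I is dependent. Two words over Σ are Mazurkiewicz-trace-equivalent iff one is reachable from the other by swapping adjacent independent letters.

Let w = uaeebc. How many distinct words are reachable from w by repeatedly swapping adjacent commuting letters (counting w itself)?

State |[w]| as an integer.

16

piece 0:u — minimal
piece 1:a rests on {0:u}
piece 2:e — minimal
piece 3:e rests on {2:e}
piece 4:b rests on {1:a}
piece 5:c rests on {1:a, 3:e}
minimal pieces: {0:u, 2:e}
ways to finish when only these pieces remain (= sum over removing one remaining piece with nothing left below it):
  1 left: {4}→1  {5}→1
  2 left: {3,5}→1  {4,5}→2
  3 left: {1,4,5}→2  {2,3,5}→1  {3,4,5}→3
  4 left: {0,1,4,5}→2  {1,3,4,5}→5  {2,3,4,5}→4
  placing 0:u first → 9 extensions
  placing 2:e first → 7 extensions
total linear extensions = 16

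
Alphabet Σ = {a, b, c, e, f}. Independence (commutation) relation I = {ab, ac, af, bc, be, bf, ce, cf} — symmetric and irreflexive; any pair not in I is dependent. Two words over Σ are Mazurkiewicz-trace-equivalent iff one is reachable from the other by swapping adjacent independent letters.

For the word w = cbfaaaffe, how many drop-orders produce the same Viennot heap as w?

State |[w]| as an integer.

1440

#0=c has no predecessor
#1=b has no predecessor
#2=f has no predecessor
#3=a has no predecessor
#4=a depends on [3:a]
#5=a depends on [4:a]
#6=f depends on [2:f]
#7=f depends on [6:f]
#8=e depends on [5:a, 7:f]
sources: [0:c, 1:b, 2:f, 3:a]
N(rest) = Σ N(rest − s) over sources s of rest; N(one piece) = 1:
  size 1 → [0]=1  [1]=1  [8]=1
  size 2 → [0,1]=2  [0,8]=2  [1,8]=2  [5,8]=1  [7,8]=1
  size 3 → [0,1,8]=6  [0,5,8]=3  [0,7,8]=3  [1,5,8]=3  [1,7,8]=3  [4,5,8]=1  [5,7,8]=2  [6,7,8]=1
  size 4 → [0,1,5,8]=12  [0,1,7,8]=12  [0,4,5,8]=4  [0,5,7,8]=8  [0,6,7,8]=4  [1,4,5,8]=4  [1,5,7,8]=8  [1,6,7,8]=4  [2,6,7,8]=1  [3,4,5,8]=1  [4,5,7,8]=3  [5,6,7,8]=3
  size 5 → [0,1,4,5,8]=20  [0,1,5,7,8]=40  [0,1,6,7,8]=20  [0,2,6,7,8]=5  [0,3,4,5,8]=5  [0,4,5,7,8]=15  [0,5,6,7,8]=15  [1,2,6,7,8]=5  [1,3,4,5,8]=5  [1,4,5,7,8]=15  [1,5,6,7,8]=15  [2,5,6,7,8]=4  [3,4,5,7,8]=4  [4,5,6,7,8]=6
  size 6 → [0,1,2,6,7,8]=30  [0,1,3,4,5,8]=30  [0,1,4,5,7,8]=90  [0,1,5,6,7,8]=90  [0,2,5,6,7,8]=24  [0,3,4,5,7,8]=24  [0,4,5,6,7,8]=36  [1,2,5,6,7,8]=24  [1,3,4,5,7,8]=24  [1,4,5,6,7,8]=36  [2,4,5,6,7,8]=10  [3,4,5,6,7,8]=10
  size 7 → [0,1,2,5,6,7,8]=168  [0,1,3,4,5,7,8]=168  [0,1,4,5,6,7,8]=252  [0,2,4,5,6,7,8]=70  [0,3,4,5,6,7,8]=70  [1,2,4,5,6,7,8]=70  [1,3,4,5,6,7,8]=70  [2,3,4,5,6,7,8]=20
  first=0(c) contributes 160
  first=1(b) contributes 160
  first=2(f) contributes 560
  first=3(a) contributes 560
|[w]| = 1440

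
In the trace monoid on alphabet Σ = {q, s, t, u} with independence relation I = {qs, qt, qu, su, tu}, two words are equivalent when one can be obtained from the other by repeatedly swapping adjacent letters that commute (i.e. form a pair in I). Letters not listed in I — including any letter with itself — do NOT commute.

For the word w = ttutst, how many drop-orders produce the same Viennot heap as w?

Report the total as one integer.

piece 0:t — minimal
piece 1:t rests on {0:t}
piece 2:u — minimal
piece 3:t rests on {1:t}
piece 4:s rests on {3:t}
piece 5:t rests on {4:s}
minimal pieces: {0:t, 2:u}
ways to finish when only these pieces remain (= sum over removing one remaining piece with nothing left below it):
  1 left: {2}→1  {5}→1
  2 left: {2,5}→2  {4,5}→1
  3 left: {2,4,5}→3  {3,4,5}→1
  4 left: {1,3,4,5}→1  {2,3,4,5}→4
  placing 0:t first → 5 extensions
  placing 2:u first → 1 extensions
total linear extensions = 6

6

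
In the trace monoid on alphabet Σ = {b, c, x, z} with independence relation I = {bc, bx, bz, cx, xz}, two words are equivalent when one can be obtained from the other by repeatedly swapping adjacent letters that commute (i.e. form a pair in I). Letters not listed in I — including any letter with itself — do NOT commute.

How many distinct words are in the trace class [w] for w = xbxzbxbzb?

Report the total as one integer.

drop 0:x onto floor
drop 1:b onto floor
drop 2:x onto {0:x}
drop 3:z onto floor
drop 4:b onto {1:b}
drop 5:x onto {2:x}
drop 6:b onto {4:b}
drop 7:z onto {3:z}
drop 8:b onto {6:b}
ground layer = {0:x, 1:b, 3:z}
drop-orders for the pieces not yet dropped (sum over which currently-grounded one goes next):
  1 to go: {5} 1  {7} 1  {8} 1
  2 to go: {2,5} 1  {3,7} 1  {5,7} 2  {5,8} 2  {6,8} 1  {7,8} 2
  3 to go: {0,2,5} 1  {2,5,7} 3  {2,5,8} 3  {3,5,7} 3  {3,7,8} 3  {4,6,8} 1  {5,6,8} 3  {5,7,8} 6  {6,7,8} 3
  4 to go: {0,2,5,7} 4  {0,2,5,8} 4  {1,4,6,8} 1  {2,3,5,7} 6  {2,5,6,8} 6  {2,5,7,8} 12  {3,5,7,8} 12  {3,6,7,8} 6  {4,5,6,8} 4  {4,6,7,8} 4  {5,6,7,8} 12
  5 to go: {0,2,3,5,7} 10  {0,2,5,6,8} 10  {0,2,5,7,8} 20  {1,4,5,6,8} 5  {1,4,6,7,8} 5  {2,3,5,7,8} 30  {2,4,5,6,8} 10  {2,5,6,7,8} 30  {3,4,6,7,8} 10  {3,5,6,7,8} 30  {4,5,6,7,8} 20
  6 to go: {0,2,3,5,7,8} 60  {0,2,4,5,6,8} 20  {0,2,5,6,7,8} 60  {1,2,4,5,6,8} 15  {1,3,4,6,7,8} 15  {1,4,5,6,7,8} 30  {2,3,5,6,7,8} 90  {2,4,5,6,7,8} 60  {3,4,5,6,7,8} 60
  7 to go: {0,1,2,4,5,6,8} 35  {0,2,3,5,6,7,8} 210  {0,2,4,5,6,7,8} 140  {1,2,4,5,6,7,8} 105  {1,3,4,5,6,7,8} 105  {2,3,4,5,6,7,8} 210
  if 0:x drops first: 420 orders
  if 1:b drops first: 560 orders
  if 3:z drops first: 280 orders
heap linearizations: 1260

1260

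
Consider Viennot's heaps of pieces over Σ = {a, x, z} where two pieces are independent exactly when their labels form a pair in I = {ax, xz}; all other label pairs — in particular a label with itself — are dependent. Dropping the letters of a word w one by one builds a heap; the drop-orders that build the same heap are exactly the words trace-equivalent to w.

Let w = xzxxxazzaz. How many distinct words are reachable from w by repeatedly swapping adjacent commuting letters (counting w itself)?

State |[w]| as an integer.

210

drop 0:x onto floor
drop 1:z onto floor
drop 2:x onto {0:x}
drop 3:x onto {2:x}
drop 4:x onto {3:x}
drop 5:a onto {1:z}
drop 6:z onto {5:a}
drop 7:z onto {6:z}
drop 8:a onto {7:z}
drop 9:z onto {8:a}
ground layer = {0:x, 1:z}
drop-orders for the pieces not yet dropped (sum over which currently-grounded one goes next):
  1 to go: {4} 1  {9} 1
  2 to go: {3,4} 1  {4,9} 2  {8,9} 1
  3 to go: {2,3,4} 1  {3,4,9} 3  {4,8,9} 3  {7,8,9} 1
  4 to go: {0,2,3,4} 1  {2,3,4,9} 4  {3,4,8,9} 6  {4,7,8,9} 4  {6,7,8,9} 1
  5 to go: {0,2,3,4,9} 5  {2,3,4,8,9} 10  {3,4,7,8,9} 10  {4,6,7,8,9} 5  {5,6,7,8,9} 1
  6 to go: {0,2,3,4,8,9} 15  {1,5,6,7,8,9} 1  {2,3,4,7,8,9} 20  {3,4,6,7,8,9} 15  {4,5,6,7,8,9} 6
  7 to go: {0,2,3,4,7,8,9} 35  {1,4,5,6,7,8,9} 7  {2,3,4,6,7,8,9} 35  {3,4,5,6,7,8,9} 21
  8 to go: {0,2,3,4,6,7,8,9} 70  {1,3,4,5,6,7,8,9} 28  {2,3,4,5,6,7,8,9} 56
  if 0:x drops first: 84 orders
  if 1:z drops first: 126 orders
heap linearizations: 210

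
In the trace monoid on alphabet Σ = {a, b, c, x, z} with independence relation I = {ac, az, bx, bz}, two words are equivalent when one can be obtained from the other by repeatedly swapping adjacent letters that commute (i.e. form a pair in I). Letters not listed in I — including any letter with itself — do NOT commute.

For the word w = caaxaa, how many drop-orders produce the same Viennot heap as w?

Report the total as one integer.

#0=c has no predecessor
#1=a has no predecessor
#2=a depends on [1:a]
#3=x depends on [0:c, 2:a]
#4=a depends on [3:x]
#5=a depends on [4:a]
sources: [0:c, 1:a]
N(rest) = Σ N(rest − s) over sources s of rest; N(one piece) = 1:
  size 1 → [5]=1
  size 2 → [4,5]=1
  size 3 → [3,4,5]=1
  size 4 → [0,3,4,5]=1  [2,3,4,5]=1
  first=0(c) contributes 1
  first=1(a) contributes 2
|[w]| = 3

3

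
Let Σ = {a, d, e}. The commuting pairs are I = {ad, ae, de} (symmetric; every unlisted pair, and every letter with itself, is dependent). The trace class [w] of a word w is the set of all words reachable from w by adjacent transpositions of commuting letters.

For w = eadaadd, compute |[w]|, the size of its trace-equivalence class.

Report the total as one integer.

140

#0=e has no predecessor
#1=a has no predecessor
#2=d has no predecessor
#3=a depends on [1:a]
#4=a depends on [3:a]
#5=d depends on [2:d]
#6=d depends on [5:d]
sources: [0:e, 1:a, 2:d]
N(rest) = Σ N(rest − s) over sources s of rest; N(one piece) = 1:
  size 1 → [0]=1  [4]=1  [6]=1
  size 2 → [0,4]=2  [0,6]=2  [3,4]=1  [4,6]=2  [5,6]=1
  size 3 → [0,3,4]=3  [0,4,6]=6  [0,5,6]=3  [1,3,4]=1  [2,5,6]=1  [3,4,6]=3  [4,5,6]=3
  size 4 → [0,1,3,4]=4  [0,2,5,6]=4  [0,3,4,6]=12  [0,4,5,6]=12  [1,3,4,6]=4  [2,4,5,6]=4  [3,4,5,6]=6
  size 5 → [0,1,3,4,6]=20  [0,2,4,5,6]=20  [0,3,4,5,6]=30  [1,3,4,5,6]=10  [2,3,4,5,6]=10
  first=0(e) contributes 20
  first=1(a) contributes 60
  first=2(d) contributes 60
|[w]| = 140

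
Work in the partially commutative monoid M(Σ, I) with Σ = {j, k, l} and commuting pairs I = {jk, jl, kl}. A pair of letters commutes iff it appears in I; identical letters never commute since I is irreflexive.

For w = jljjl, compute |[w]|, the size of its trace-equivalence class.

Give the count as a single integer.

#0=j has no predecessor
#1=l has no predecessor
#2=j depends on [0:j]
#3=j depends on [2:j]
#4=l depends on [1:l]
sources: [0:j, 1:l]
N(rest) = Σ N(rest − s) over sources s of rest; N(one piece) = 1:
  size 1 → [3]=1  [4]=1
  size 2 → [1,4]=1  [2,3]=1  [3,4]=2
  size 3 → [0,2,3]=1  [1,3,4]=3  [2,3,4]=3
  first=0(j) contributes 6
  first=1(l) contributes 4
|[w]| = 10

10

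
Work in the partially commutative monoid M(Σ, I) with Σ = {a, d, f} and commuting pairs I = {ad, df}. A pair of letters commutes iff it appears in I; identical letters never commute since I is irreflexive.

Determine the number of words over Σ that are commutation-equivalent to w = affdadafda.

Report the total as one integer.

piece 0:a — minimal
piece 1:f rests on {0:a}
piece 2:f rests on {1:f}
piece 3:d — minimal
piece 4:a rests on {2:f}
piece 5:d rests on {3:d}
piece 6:a rests on {4:a}
piece 7:f rests on {6:a}
piece 8:d rests on {5:d}
piece 9:a rests on {7:f}
minimal pieces: {0:a, 3:d}
ways to finish when only these pieces remain (= sum over removing one remaining piece with nothing left below it):
  1 left: {8}→1  {9}→1
  2 left: {5,8}→1  {7,9}→1  {8,9}→2
  3 left: {3,5,8}→1  {5,8,9}→3  {6,7,9}→1  {7,8,9}→3
  4 left: {3,5,8,9}→4  {4,6,7,9}→1  {5,7,8,9}→6  {6,7,8,9}→4
  5 left: {2,4,6,7,9}→1  {3,5,7,8,9}→10  {4,6,7,8,9}→5  {5,6,7,8,9}→10
  6 left: {1,2,4,6,7,9}→1  {2,4,6,7,8,9}→6  {3,5,6,7,8,9}→20  {4,5,6,7,8,9}→15
  7 left: {0,1,2,4,6,7,9}→1  {1,2,4,6,7,8,9}→7  {2,4,5,6,7,8,9}→21  {3,4,5,6,7,8,9}→35
  8 left: {0,1,2,4,6,7,8,9}→8  {1,2,4,5,6,7,8,9}→28  {2,3,4,5,6,7,8,9}→56
  placing 0:a first → 84 extensions
  placing 3:d first → 36 extensions
total linear extensions = 120

120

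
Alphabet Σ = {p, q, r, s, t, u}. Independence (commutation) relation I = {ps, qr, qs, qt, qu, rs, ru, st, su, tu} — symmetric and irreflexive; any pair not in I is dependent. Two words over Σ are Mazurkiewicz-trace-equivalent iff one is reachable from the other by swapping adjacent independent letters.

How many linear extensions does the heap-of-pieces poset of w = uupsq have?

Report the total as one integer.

5

0(u) covers ∅
1(u) covers 0:u
2(p) covers 1:u
3(s) covers ∅
4(q) covers 2:p
floor of heap: 0:u, 3:s
completions by unplaced set U, small U first (add the entries for U minus each lowest piece of U):
  |U|=1: {3}:1  {4}:1
  |U|=2: {2,4}:1  {3,4}:2
  |U|=3: {1,2,4}:1  {2,3,4}:3
  start at 0(u): 4
  start at 3(s): 1
sum over floor = 5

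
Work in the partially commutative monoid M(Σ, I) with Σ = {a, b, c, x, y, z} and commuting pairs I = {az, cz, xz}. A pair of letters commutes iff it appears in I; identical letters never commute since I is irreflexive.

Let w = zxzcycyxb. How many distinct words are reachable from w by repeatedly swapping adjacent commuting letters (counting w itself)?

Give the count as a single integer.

6

piece 0:z — minimal
piece 1:x — minimal
piece 2:z rests on {0:z}
piece 3:c rests on {1:x}
piece 4:y rests on {2:z, 3:c}
piece 5:c rests on {4:y}
piece 6:y rests on {5:c}
piece 7:x rests on {6:y}
piece 8:b rests on {7:x}
minimal pieces: {0:z, 1:x}
ways to finish when only these pieces remain (= sum over removing one remaining piece with nothing left below it):
  1 left: {8}→1
  2 left: {7,8}→1
  3 left: {6,7,8}→1
  4 left: {5,6,7,8}→1
  5 left: {4,5,6,7,8}→1
  6 left: {2,4,5,6,7,8}→1  {3,4,5,6,7,8}→1
  7 left: {0,2,4,5,6,7,8}→1  {1,3,4,5,6,7,8}→1  {2,3,4,5,6,7,8}→2
  placing 0:z first → 3 extensions
  placing 1:x first → 3 extensions
total linear extensions = 6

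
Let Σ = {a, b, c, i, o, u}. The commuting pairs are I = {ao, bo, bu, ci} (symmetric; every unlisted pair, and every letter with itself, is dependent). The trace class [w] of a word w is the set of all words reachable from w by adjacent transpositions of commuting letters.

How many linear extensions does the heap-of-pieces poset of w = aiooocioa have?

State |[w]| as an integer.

drop 0:a onto floor
drop 1:i onto {0:a}
drop 2:o onto {1:i}
drop 3:o onto {2:o}
drop 4:o onto {3:o}
drop 5:c onto {4:o}
drop 6:i onto {4:o}
drop 7:o onto {5:c, 6:i}
drop 8:a onto {5:c, 6:i}
ground layer = {0:a}
drop-orders for the pieces not yet dropped (sum over which currently-grounded one goes next):
  1 to go: {7} 1  {8} 1
  2 to go: {7,8} 2
  3 to go: {5,7,8} 2  {6,7,8} 2
  4 to go: {5,6,7,8} 4
  5 to go: {4,5,6,7,8} 4
  6 to go: {3,4,5,6,7,8} 4
  7 to go: {2,3,4,5,6,7,8} 4
  if 0:a drops first: 4 orders

4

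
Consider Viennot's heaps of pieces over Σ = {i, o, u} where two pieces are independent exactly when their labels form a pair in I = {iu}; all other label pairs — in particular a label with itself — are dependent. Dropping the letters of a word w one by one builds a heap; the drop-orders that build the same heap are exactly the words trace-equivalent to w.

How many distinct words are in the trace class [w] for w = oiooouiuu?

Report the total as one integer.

4

drop 0:o onto floor
drop 1:i onto {0:o}
drop 2:o onto {1:i}
drop 3:o onto {2:o}
drop 4:o onto {3:o}
drop 5:u onto {4:o}
drop 6:i onto {4:o}
drop 7:u onto {5:u}
drop 8:u onto {7:u}
ground layer = {0:o}
drop-orders for the pieces not yet dropped (sum over which currently-grounded one goes next):
  1 to go: {6} 1  {8} 1
  2 to go: {6,8} 2  {7,8} 1
  3 to go: {5,7,8} 1  {6,7,8} 3
  4 to go: {5,6,7,8} 4
  5 to go: {4,5,6,7,8} 4
  6 to go: {3,4,5,6,7,8} 4
  7 to go: {2,3,4,5,6,7,8} 4
  if 0:o drops first: 4 orders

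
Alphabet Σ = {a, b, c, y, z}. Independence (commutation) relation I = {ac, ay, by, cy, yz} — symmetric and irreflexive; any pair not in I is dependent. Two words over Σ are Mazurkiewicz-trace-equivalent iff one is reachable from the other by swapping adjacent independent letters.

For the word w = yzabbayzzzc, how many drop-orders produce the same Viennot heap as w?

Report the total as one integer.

55

drop 0:y onto floor
drop 1:z onto floor
drop 2:a onto {1:z}
drop 3:b onto {2:a}
drop 4:b onto {3:b}
drop 5:a onto {4:b}
drop 6:y onto {0:y}
drop 7:z onto {5:a}
drop 8:z onto {7:z}
drop 9:z onto {8:z}
drop 10:c onto {9:z}
ground layer = {0:y, 1:z}
drop-orders for the pieces not yet dropped (sum over which currently-grounded one goes next):
  1 to go: {6} 1  {10} 1
  2 to go: {0,6} 1  {6,10} 2  {9,10} 1
  3 to go: {0,6,10} 3  {6,9,10} 3  {8,9,10} 1
  4 to go: {0,6,9,10} 6  {6,8,9,10} 4  {7,8,9,10} 1
  5 to go: {0,6,8,9,10} 10  {5,7,8,9,10} 1  {6,7,8,9,10} 5
  6 to go: {0,6,7,8,9,10} 15  {4,5,7,8,9,10} 1  {5,6,7,8,9,10} 6
  7 to go: {0,5,6,7,8,9,10} 21  {3,4,5,7,8,9,10} 1  {4,5,6,7,8,9,10} 7
  8 to go: {0,4,5,6,7,8,9,10} 28  {2,3,4,5,7,8,9,10} 1  {3,4,5,6,7,8,9,10} 8
  9 to go: {0,3,4,5,6,7,8,9,10} 36  {1,2,3,4,5,7,8,9,10} 1  {2,3,4,5,6,7,8,9,10} 9
  if 0:y drops first: 10 orders
  if 1:z drops first: 45 orders
heap linearizations: 55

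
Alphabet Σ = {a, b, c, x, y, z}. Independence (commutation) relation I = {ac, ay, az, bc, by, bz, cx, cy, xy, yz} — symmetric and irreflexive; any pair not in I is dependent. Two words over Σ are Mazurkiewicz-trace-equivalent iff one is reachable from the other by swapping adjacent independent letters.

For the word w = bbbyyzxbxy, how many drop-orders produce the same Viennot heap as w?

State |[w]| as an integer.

#0=b has no predecessor
#1=b depends on [0:b]
#2=b depends on [1:b]
#3=y has no predecessor
#4=y depends on [3:y]
#5=z has no predecessor
#6=x depends on [2:b, 5:z]
#7=b depends on [6:x]
#8=x depends on [7:b]
#9=y depends on [4:y]
sources: [0:b, 3:y, 5:z]
N(rest) = Σ N(rest − s) over sources s of rest; N(one piece) = 1:
  size 1 → [8]=1  [9]=1
  size 2 → [4,9]=1  [7,8]=1  [8,9]=2
  size 3 → [3,4,9]=1  [4,8,9]=3  [6,7,8]=1  [7,8,9]=3
  size 4 → [2,6,7,8]=1  [3,4,8,9]=4  [4,7,8,9]=6  [5,6,7,8]=1  [6,7,8,9]=4
  size 5 → [1,2,6,7,8]=1  [2,5,6,7,8]=2  [2,6,7,8,9]=5  [3,4,7,8,9]=10  [4,6,7,8,9]=10  [5,6,7,8,9]=5
  size 6 → [0,1,2,6,7,8]=1  [1,2,5,6,7,8]=3  [1,2,6,7,8,9]=6  [2,4,6,7,8,9]=15  [2,5,6,7,8,9]=12  [3,4,6,7,8,9]=20  [4,5,6,7,8,9]=15
  size 7 → [0,1,2,5,6,7,8]=4  [0,1,2,6,7,8,9]=7  [1,2,4,6,7,8,9]=21  [1,2,5,6,7,8,9]=21  [2,3,4,6,7,8,9]=35  [2,4,5,6,7,8,9]=42  [3,4,5,6,7,8,9]=35
  size 8 → [0,1,2,4,6,7,8,9]=28  [0,1,2,5,6,7,8,9]=32  [1,2,3,4,6,7,8,9]=56  [1,2,4,5,6,7,8,9]=84  [2,3,4,5,6,7,8,9]=112
  first=0(b) contributes 252
  first=3(y) contributes 144
  first=5(z) contributes 84
|[w]| = 480

480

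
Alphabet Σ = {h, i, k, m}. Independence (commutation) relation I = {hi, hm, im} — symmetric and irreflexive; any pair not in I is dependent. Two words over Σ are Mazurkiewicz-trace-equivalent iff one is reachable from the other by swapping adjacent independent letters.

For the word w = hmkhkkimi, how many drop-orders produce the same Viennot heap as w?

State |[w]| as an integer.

0(h) covers ∅
1(m) covers ∅
2(k) covers 0:h, 1:m
3(h) covers 2:k
4(k) covers 3:h
5(k) covers 4:k
6(i) covers 5:k
7(m) covers 5:k
8(i) covers 6:i
floor of heap: 0:h, 1:m
completions by unplaced set U, small U first (add the entries for U minus each lowest piece of U):
  |U|=1: {7}:1  {8}:1
  |U|=2: {6,8}:1  {7,8}:2
  |U|=3: {6,7,8}:3
  |U|=4: {5,6,7,8}:3
  |U|=5: {4,5,6,7,8}:3
  |U|=6: {3,4,5,6,7,8}:3
  |U|=7: {2,3,4,5,6,7,8}:3
  start at 0(h): 3
  start at 1(m): 3
sum over floor = 6

6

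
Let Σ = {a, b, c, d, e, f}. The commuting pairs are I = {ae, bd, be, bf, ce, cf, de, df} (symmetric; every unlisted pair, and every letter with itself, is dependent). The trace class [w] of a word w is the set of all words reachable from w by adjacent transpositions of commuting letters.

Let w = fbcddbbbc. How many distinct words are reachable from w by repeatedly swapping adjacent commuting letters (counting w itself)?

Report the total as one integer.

90

#0=f has no predecessor
#1=b has no predecessor
#2=c depends on [1:b]
#3=d depends on [2:c]
#4=d depends on [3:d]
#5=b depends on [2:c]
#6=b depends on [5:b]
#7=b depends on [6:b]
#8=c depends on [4:d, 7:b]
sources: [0:f, 1:b]
N(rest) = Σ N(rest − s) over sources s of rest; N(one piece) = 1:
  size 1 → [0]=1  [8]=1
  size 2 → [0,8]=2  [4,8]=1  [7,8]=1
  size 3 → [0,4,8]=3  [0,7,8]=3  [3,4,8]=1  [4,7,8]=2  [6,7,8]=1
  size 4 → [0,3,4,8]=4  [0,4,7,8]=8  [0,6,7,8]=4  [3,4,7,8]=3  [4,6,7,8]=3  [5,6,7,8]=1
  size 5 → [0,3,4,7,8]=15  [0,4,6,7,8]=15  [0,5,6,7,8]=5  [3,4,6,7,8]=6  [4,5,6,7,8]=4
  size 6 → [0,3,4,6,7,8]=36  [0,4,5,6,7,8]=24  [3,4,5,6,7,8]=10
  size 7 → [0,3,4,5,6,7,8]=70  [2,3,4,5,6,7,8]=10
  first=0(f) contributes 10
  first=1(b) contributes 80
|[w]| = 90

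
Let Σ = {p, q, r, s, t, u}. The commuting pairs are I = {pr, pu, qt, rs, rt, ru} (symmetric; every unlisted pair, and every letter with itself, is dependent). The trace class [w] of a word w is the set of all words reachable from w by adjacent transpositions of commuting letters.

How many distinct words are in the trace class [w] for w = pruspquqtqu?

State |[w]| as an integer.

#0=p has no predecessor
#1=r has no predecessor
#2=u has no predecessor
#3=s depends on [0:p, 2:u]
#4=p depends on [3:s]
#5=q depends on [1:r, 4:p]
#6=u depends on [5:q]
#7=q depends on [6:u]
#8=t depends on [6:u]
#9=q depends on [7:q]
#10=u depends on [8:t, 9:q]
sources: [0:p, 1:r, 2:u]
N(rest) = Σ N(rest − s) over sources s of rest; N(one piece) = 1:
  size 1 → [10]=1
  size 2 → [8,10]=1  [9,10]=1
  size 3 → [7,9,10]=1  [8,9,10]=2
  size 4 → [7,8,9,10]=3
  size 5 → [6,7,8,9,10]=3
  size 6 → [5,6,7,8,9,10]=3
  size 7 → [1,5,6,7,8,9,10]=3  [4,5,6,7,8,9,10]=3
  size 8 → [1,4,5,6,7,8,9,10]=6  [3,4,5,6,7,8,9,10]=3
  size 9 → [0,3,4,5,6,7,8,9,10]=3  [1,3,4,5,6,7,8,9,10]=9  [2,3,4,5,6,7,8,9,10]=3
  first=0(p) contributes 12
  first=1(r) contributes 6
  first=2(u) contributes 12
|[w]| = 30

30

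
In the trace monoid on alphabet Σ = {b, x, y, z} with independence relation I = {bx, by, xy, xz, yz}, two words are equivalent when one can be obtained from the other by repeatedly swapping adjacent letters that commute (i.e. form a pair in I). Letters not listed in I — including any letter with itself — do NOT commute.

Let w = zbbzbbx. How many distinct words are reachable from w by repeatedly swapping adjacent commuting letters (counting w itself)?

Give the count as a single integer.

piece 0:z — minimal
piece 1:b rests on {0:z}
piece 2:b rests on {1:b}
piece 3:z rests on {2:b}
piece 4:b rests on {3:z}
piece 5:b rests on {4:b}
piece 6:x — minimal
minimal pieces: {0:z, 6:x}
ways to finish when only these pieces remain (= sum over removing one remaining piece with nothing left below it):
  1 left: {5}→1  {6}→1
  2 left: {4,5}→1  {5,6}→2
  3 left: {3,4,5}→1  {4,5,6}→3
  4 left: {2,3,4,5}→1  {3,4,5,6}→4
  5 left: {1,2,3,4,5}→1  {2,3,4,5,6}→5
  placing 0:z first → 6 extensions
  placing 6:x first → 1 extensions
total linear extensions = 7

7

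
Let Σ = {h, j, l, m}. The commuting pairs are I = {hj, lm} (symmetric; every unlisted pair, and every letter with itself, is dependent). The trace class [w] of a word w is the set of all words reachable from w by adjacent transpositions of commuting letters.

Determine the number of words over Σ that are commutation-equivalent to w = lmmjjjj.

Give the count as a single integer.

0(l) covers ∅
1(m) covers ∅
2(m) covers 1:m
3(j) covers 0:l, 2:m
4(j) covers 3:j
5(j) covers 4:j
6(j) covers 5:j
floor of heap: 0:l, 1:m
completions by unplaced set U, small U first (add the entries for U minus each lowest piece of U):
  |U|=1: {6}:1
  |U|=2: {5,6}:1
  |U|=3: {4,5,6}:1
  |U|=4: {3,4,5,6}:1
  |U|=5: {0,3,4,5,6}:1  {2,3,4,5,6}:1
  start at 0(l): 1
  start at 1(m): 2
sum over floor = 3

3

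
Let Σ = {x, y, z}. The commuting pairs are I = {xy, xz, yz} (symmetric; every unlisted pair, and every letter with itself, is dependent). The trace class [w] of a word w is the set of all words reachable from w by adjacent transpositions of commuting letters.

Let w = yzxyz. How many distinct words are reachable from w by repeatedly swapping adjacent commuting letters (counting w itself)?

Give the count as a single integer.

30

0(y) covers ∅
1(z) covers ∅
2(x) covers ∅
3(y) covers 0:y
4(z) covers 1:z
floor of heap: 0:y, 1:z, 2:x
completions by unplaced set U, small U first (add the entries for U minus each lowest piece of U):
  |U|=1: {2}:1  {3}:1  {4}:1
  |U|=2: {0,3}:1  {1,4}:1  {2,3}:2  {2,4}:2  {3,4}:2
  |U|=3: {0,2,3}:3  {0,3,4}:3  {1,2,4}:3  {1,3,4}:3  {2,3,4}:6
  start at 0(y): 12
  start at 1(z): 12
  start at 2(x): 6
sum over floor = 30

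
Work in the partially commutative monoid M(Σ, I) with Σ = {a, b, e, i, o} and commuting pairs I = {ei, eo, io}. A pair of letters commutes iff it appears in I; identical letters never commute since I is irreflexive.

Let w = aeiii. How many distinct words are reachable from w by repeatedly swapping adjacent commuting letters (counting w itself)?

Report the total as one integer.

piece 0:a — minimal
piece 1:e rests on {0:a}
piece 2:i rests on {0:a}
piece 3:i rests on {2:i}
piece 4:i rests on {3:i}
minimal pieces: {0:a}
ways to finish when only these pieces remain (= sum over removing one remaining piece with nothing left below it):
  1 left: {1}→1  {4}→1
  2 left: {1,4}→2  {3,4}→1
  3 left: {1,3,4}→3  {2,3,4}→1
  placing 0:a first → 4 extensions

4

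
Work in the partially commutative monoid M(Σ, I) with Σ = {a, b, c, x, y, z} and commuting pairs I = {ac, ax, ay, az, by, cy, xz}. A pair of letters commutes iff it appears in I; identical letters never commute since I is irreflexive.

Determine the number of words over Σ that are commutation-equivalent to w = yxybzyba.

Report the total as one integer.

6

0(y) covers ∅
1(x) covers 0:y
2(y) covers 1:x
3(b) covers 1:x
4(z) covers 2:y, 3:b
5(y) covers 4:z
6(b) covers 4:z
7(a) covers 6:b
floor of heap: 0:y
completions by unplaced set U, small U first (add the entries for U minus each lowest piece of U):
  |U|=1: {5}:1  {7}:1
  |U|=2: {5,7}:2  {6,7}:1
  |U|=3: {5,6,7}:3
  |U|=4: {4,5,6,7}:3
  |U|=5: {2,4,5,6,7}:3  {3,4,5,6,7}:3
  |U|=6: {2,3,4,5,6,7}:6
  start at 0(y): 6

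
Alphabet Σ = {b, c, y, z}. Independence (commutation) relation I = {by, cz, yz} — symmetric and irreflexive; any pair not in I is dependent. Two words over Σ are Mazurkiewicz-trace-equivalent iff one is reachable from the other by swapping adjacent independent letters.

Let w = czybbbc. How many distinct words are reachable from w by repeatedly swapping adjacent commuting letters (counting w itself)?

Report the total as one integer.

9

drop 0:c onto floor
drop 1:z onto floor
drop 2:y onto {0:c}
drop 3:b onto {0:c, 1:z}
drop 4:b onto {3:b}
drop 5:b onto {4:b}
drop 6:c onto {2:y, 5:b}
ground layer = {0:c, 1:z}
drop-orders for the pieces not yet dropped (sum over which currently-grounded one goes next):
  1 to go: {6} 1
  2 to go: {2,6} 1  {5,6} 1
  3 to go: {2,5,6} 2  {4,5,6} 1
  4 to go: {2,4,5,6} 3  {3,4,5,6} 1
  5 to go: {1,3,4,5,6} 1  {2,3,4,5,6} 4
  if 0:c drops first: 5 orders
  if 1:z drops first: 4 orders
heap linearizations: 9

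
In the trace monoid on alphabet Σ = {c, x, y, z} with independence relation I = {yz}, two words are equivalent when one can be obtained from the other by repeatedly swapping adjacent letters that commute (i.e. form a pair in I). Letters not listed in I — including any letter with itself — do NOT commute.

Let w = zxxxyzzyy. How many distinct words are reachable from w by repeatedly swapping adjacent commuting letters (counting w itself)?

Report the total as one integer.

10

#0=z has no predecessor
#1=x depends on [0:z]
#2=x depends on [1:x]
#3=x depends on [2:x]
#4=y depends on [3:x]
#5=z depends on [3:x]
#6=z depends on [5:z]
#7=y depends on [4:y]
#8=y depends on [7:y]
sources: [0:z]
N(rest) = Σ N(rest − s) over sources s of rest; N(one piece) = 1:
  size 1 → [6]=1  [8]=1
  size 2 → [5,6]=1  [6,8]=2  [7,8]=1
  size 3 → [4,7,8]=1  [5,6,8]=3  [6,7,8]=3
  size 4 → [4,6,7,8]=4  [5,6,7,8]=6
  size 5 → [4,5,6,7,8]=10
  size 6 → [3,4,5,6,7,8]=10
  size 7 → [2,3,4,5,6,7,8]=10
  first=0(z) contributes 10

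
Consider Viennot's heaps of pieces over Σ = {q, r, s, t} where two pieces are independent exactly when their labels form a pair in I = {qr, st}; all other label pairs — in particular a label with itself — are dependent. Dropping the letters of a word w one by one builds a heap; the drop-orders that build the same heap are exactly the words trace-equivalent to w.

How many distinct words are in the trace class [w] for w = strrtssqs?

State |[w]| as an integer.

0(s) covers ∅
1(t) covers ∅
2(r) covers 0:s, 1:t
3(r) covers 2:r
4(t) covers 3:r
5(s) covers 3:r
6(s) covers 5:s
7(q) covers 4:t, 6:s
8(s) covers 7:q
floor of heap: 0:s, 1:t
completions by unplaced set U, small U first (add the entries for U minus each lowest piece of U):
  |U|=1: {8}:1
  |U|=2: {7,8}:1
  |U|=3: {4,7,8}:1  {6,7,8}:1
  |U|=4: {4,6,7,8}:2  {5,6,7,8}:1
  |U|=5: {4,5,6,7,8}:3
  |U|=6: {3,4,5,6,7,8}:3
  |U|=7: {2,3,4,5,6,7,8}:3
  start at 0(s): 3
  start at 1(t): 3
sum over floor = 6

6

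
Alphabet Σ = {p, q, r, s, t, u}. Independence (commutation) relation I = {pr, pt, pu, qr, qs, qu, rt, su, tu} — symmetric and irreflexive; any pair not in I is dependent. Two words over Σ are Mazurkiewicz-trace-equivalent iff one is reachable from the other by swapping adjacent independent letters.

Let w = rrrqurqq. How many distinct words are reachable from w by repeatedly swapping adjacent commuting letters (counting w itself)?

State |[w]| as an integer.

piece 0:r — minimal
piece 1:r rests on {0:r}
piece 2:r rests on {1:r}
piece 3:q — minimal
piece 4:u rests on {2:r}
piece 5:r rests on {4:u}
piece 6:q rests on {3:q}
piece 7:q rests on {6:q}
minimal pieces: {0:r, 3:q}
ways to finish when only these pieces remain (= sum over removing one remaining piece with nothing left below it):
  1 left: {5}→1  {7}→1
  2 left: {4,5}→1  {5,7}→2  {6,7}→1
  3 left: {2,4,5}→1  {3,6,7}→1  {4,5,7}→3  {5,6,7}→3
  4 left: {1,2,4,5}→1  {2,4,5,7}→4  {3,5,6,7}→4  {4,5,6,7}→6
  5 left: {0,1,2,4,5}→1  {1,2,4,5,7}→5  {2,4,5,6,7}→10  {3,4,5,6,7}→10
  6 left: {0,1,2,4,5,7}→6  {1,2,4,5,6,7}→15  {2,3,4,5,6,7}→20
  placing 0:r first → 35 extensions
  placing 3:q first → 21 extensions
total linear extensions = 56

56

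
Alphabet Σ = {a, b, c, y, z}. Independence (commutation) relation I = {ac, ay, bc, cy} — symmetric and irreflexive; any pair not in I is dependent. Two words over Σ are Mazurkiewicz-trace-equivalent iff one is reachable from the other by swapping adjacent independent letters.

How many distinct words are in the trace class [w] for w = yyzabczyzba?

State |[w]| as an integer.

drop 0:y onto floor
drop 1:y onto {0:y}
drop 2:z onto {1:y}
drop 3:a onto {2:z}
drop 4:b onto {3:a}
drop 5:c onto {2:z}
drop 6:z onto {4:b, 5:c}
drop 7:y onto {6:z}
drop 8:z onto {7:y}
drop 9:b onto {8:z}
drop 10:a onto {9:b}
ground layer = {0:y}
drop-orders for the pieces not yet dropped (sum over which currently-grounded one goes next):
  1 to go: {10} 1
  2 to go: {9,10} 1
  3 to go: {8,9,10} 1
  4 to go: {7,8,9,10} 1
  5 to go: {6,7,8,9,10} 1
  6 to go: {4,6,7,8,9,10} 1  {5,6,7,8,9,10} 1
  7 to go: {3,4,6,7,8,9,10} 1  {4,5,6,7,8,9,10} 2
  8 to go: {3,4,5,6,7,8,9,10} 3
  9 to go: {2,3,4,5,6,7,8,9,10} 3
  if 0:y drops first: 3 orders

3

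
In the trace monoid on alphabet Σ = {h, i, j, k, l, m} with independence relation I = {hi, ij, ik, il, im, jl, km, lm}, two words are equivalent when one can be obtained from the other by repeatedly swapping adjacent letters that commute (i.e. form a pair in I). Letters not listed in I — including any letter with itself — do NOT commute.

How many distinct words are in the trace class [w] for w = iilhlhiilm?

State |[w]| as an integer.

420

piece 0:i — minimal
piece 1:i rests on {0:i}
piece 2:l — minimal
piece 3:h rests on {2:l}
piece 4:l rests on {3:h}
piece 5:h rests on {4:l}
piece 6:i rests on {1:i}
piece 7:i rests on {6:i}
piece 8:l rests on {5:h}
piece 9:m rests on {5:h}
minimal pieces: {0:i, 2:l}
ways to finish when only these pieces remain (= sum over removing one remaining piece with nothing left below it):
  1 left: {7}→1  {8}→1  {9}→1
  2 left: {6,7}→1  {7,8}→2  {7,9}→2  {8,9}→2
  3 left: {1,6,7}→1  {5,8,9}→2  {6,7,8}→3  {6,7,9}→3  {7,8,9}→6
  4 left: {0,1,6,7}→1  {1,6,7,8}→4  {1,6,7,9}→4  {4,5,8,9}→2  {5,7,8,9}→8  {6,7,8,9}→12
  5 left: {0,1,6,7,8}→5  {0,1,6,7,9}→5  {1,6,7,8,9}→20  {3,4,5,8,9}→2  {4,5,7,8,9}→10  {5,6,7,8,9}→20
  6 left: {0,1,6,7,8,9}→30  {1,5,6,7,8,9}→40  {2,3,4,5,8,9}→2  {3,4,5,7,8,9}→12  {4,5,6,7,8,9}→30
  7 left: {0,1,5,6,7,8,9}→70  {1,4,5,6,7,8,9}→70  {2,3,4,5,7,8,9}→14  {3,4,5,6,7,8,9}→42
  8 left: {0,1,4,5,6,7,8,9}→140  {1,3,4,5,6,7,8,9}→112  {2,3,4,5,6,7,8,9}→56
  placing 0:i first → 168 extensions
  placing 2:l first → 252 extensions
total linear extensions = 420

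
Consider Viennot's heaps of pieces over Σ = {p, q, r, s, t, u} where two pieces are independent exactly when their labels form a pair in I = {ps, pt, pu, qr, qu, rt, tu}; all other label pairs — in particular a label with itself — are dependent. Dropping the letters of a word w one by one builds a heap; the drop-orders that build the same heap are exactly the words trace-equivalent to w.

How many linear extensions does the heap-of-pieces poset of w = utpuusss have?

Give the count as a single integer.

32

#0=u has no predecessor
#1=t has no predecessor
#2=p has no predecessor
#3=u depends on [0:u]
#4=u depends on [3:u]
#5=s depends on [1:t, 4:u]
#6=s depends on [5:s]
#7=s depends on [6:s]
sources: [0:u, 1:t, 2:p]
N(rest) = Σ N(rest − s) over sources s of rest; N(one piece) = 1:
  size 1 → [2]=1  [7]=1
  size 2 → [2,7]=2  [6,7]=1
  size 3 → [2,6,7]=3  [5,6,7]=1
  size 4 → [1,5,6,7]=1  [2,5,6,7]=4  [4,5,6,7]=1
  size 5 → [1,2,5,6,7]=5  [1,4,5,6,7]=2  [2,4,5,6,7]=5  [3,4,5,6,7]=1
  size 6 → [0,3,4,5,6,7]=1  [1,2,4,5,6,7]=12  [1,3,4,5,6,7]=3  [2,3,4,5,6,7]=6
  first=0(u) contributes 21
  first=1(t) contributes 7
  first=2(p) contributes 4
|[w]| = 32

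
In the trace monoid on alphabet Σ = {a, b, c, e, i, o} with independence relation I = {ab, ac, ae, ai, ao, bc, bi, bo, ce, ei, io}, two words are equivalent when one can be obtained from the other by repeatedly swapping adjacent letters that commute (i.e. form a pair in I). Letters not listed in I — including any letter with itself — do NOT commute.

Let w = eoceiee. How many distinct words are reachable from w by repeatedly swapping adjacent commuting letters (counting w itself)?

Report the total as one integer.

10

drop 0:e onto floor
drop 1:o onto {0:e}
drop 2:c onto {1:o}
drop 3:e onto {1:o}
drop 4:i onto {2:c}
drop 5:e onto {3:e}
drop 6:e onto {5:e}
ground layer = {0:e}
drop-orders for the pieces not yet dropped (sum over which currently-grounded one goes next):
  1 to go: {4} 1  {6} 1
  2 to go: {2,4} 1  {4,6} 2  {5,6} 1
  3 to go: {2,4,6} 3  {3,5,6} 1  {4,5,6} 3
  4 to go: {2,4,5,6} 6  {3,4,5,6} 4
  5 to go: {2,3,4,5,6} 10
  if 0:e drops first: 10 orders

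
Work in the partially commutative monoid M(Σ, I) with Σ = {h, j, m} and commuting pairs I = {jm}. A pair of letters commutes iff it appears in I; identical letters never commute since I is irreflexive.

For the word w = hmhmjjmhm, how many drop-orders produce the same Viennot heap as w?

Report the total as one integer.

6

drop 0:h onto floor
drop 1:m onto {0:h}
drop 2:h onto {1:m}
drop 3:m onto {2:h}
drop 4:j onto {2:h}
drop 5:j onto {4:j}
drop 6:m onto {3:m}
drop 7:h onto {5:j, 6:m}
drop 8:m onto {7:h}
ground layer = {0:h}
drop-orders for the pieces not yet dropped (sum over which currently-grounded one goes next):
  1 to go: {8} 1
  2 to go: {7,8} 1
  3 to go: {5,7,8} 1  {6,7,8} 1
  4 to go: {3,6,7,8} 1  {4,5,7,8} 1  {5,6,7,8} 2
  5 to go: {3,5,6,7,8} 3  {4,5,6,7,8} 3
  6 to go: {3,4,5,6,7,8} 6
  7 to go: {2,3,4,5,6,7,8} 6
  if 0:h drops first: 6 orders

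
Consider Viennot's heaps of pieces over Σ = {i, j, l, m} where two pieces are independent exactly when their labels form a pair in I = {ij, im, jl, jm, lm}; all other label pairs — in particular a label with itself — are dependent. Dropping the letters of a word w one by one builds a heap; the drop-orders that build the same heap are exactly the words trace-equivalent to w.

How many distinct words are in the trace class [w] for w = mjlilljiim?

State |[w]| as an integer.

#0=m has no predecessor
#1=j has no predecessor
#2=l has no predecessor
#3=i depends on [2:l]
#4=l depends on [3:i]
#5=l depends on [4:l]
#6=j depends on [1:j]
#7=i depends on [5:l]
#8=i depends on [7:i]
#9=m depends on [0:m]
sources: [0:m, 1:j, 2:l]
N(rest) = Σ N(rest − s) over sources s of rest; N(one piece) = 1:
  size 1 → [6]=1  [8]=1  [9]=1
  size 2 → [0,9]=1  [1,6]=1  [6,8]=2  [6,9]=2  [7,8]=1  [8,9]=2
  size 3 → [0,6,9]=3  [0,8,9]=3  [1,6,8]=3  [1,6,9]=3  [5,7,8]=1  [6,7,8]=3  [6,8,9]=6  [7,8,9]=3
  size 4 → [0,1,6,9]=6  [0,6,8,9]=12  [0,7,8,9]=6  [1,6,7,8]=6  [1,6,8,9]=12  [4,5,7,8]=1  [5,6,7,8]=4  [5,7,8,9]=4  [6,7,8,9]=12
  size 5 → [0,1,6,8,9]=30  [0,5,7,8,9]=10  [0,6,7,8,9]=30  [1,5,6,7,8]=10  [1,6,7,8,9]=30  [3,4,5,7,8]=1  [4,5,6,7,8]=5  [4,5,7,8,9]=5  [5,6,7,8,9]=20
  size 6 → [0,1,6,7,8,9]=90  [0,4,5,7,8,9]=15  [0,5,6,7,8,9]=60  [1,4,5,6,7,8]=15  [1,5,6,7,8,9]=60  [2,3,4,5,7,8]=1  [3,4,5,6,7,8]=6  [3,4,5,7,8,9]=6  [4,5,6,7,8,9]=30
  size 7 → [0,1,5,6,7,8,9]=210  [0,3,4,5,7,8,9]=21  [0,4,5,6,7,8,9]=105  [1,3,4,5,6,7,8]=21  [1,4,5,6,7,8,9]=105  [2,3,4,5,6,7,8]=7  [2,3,4,5,7,8,9]=7  [3,4,5,6,7,8,9]=42
  size 8 → [0,1,4,5,6,7,8,9]=420  [0,2,3,4,5,7,8,9]=28  [0,3,4,5,6,7,8,9]=168  [1,2,3,4,5,6,7,8]=28  [1,3,4,5,6,7,8,9]=168  [2,3,4,5,6,7,8,9]=56
  first=0(m) contributes 252
  first=1(j) contributes 252
  first=2(l) contributes 756
|[w]| = 1260

1260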